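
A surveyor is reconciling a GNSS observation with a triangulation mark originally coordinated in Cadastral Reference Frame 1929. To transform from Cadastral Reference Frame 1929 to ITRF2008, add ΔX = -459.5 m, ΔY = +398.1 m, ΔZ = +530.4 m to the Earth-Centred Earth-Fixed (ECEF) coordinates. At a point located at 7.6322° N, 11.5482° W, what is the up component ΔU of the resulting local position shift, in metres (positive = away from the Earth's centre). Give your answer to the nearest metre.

ΔU = -455 m

The local up (radial) axis is (cos φ cos λ, cos φ sin λ, sin φ), giving ΔU = -446.210 − 78.990 + 70.444 = -454.76 m.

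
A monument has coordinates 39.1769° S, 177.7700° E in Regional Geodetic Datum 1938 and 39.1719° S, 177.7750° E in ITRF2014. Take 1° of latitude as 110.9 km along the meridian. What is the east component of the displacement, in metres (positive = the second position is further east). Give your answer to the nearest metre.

Δφ = -39.1719° − -39.1769° = +0.0050°; Δλ = 177.7750° − 177.7700° = +0.0050°.
ΔN = Δφ × 110900 = 554.5 m; ΔE = Δλ × 110900 × cos(-39.1769°) = +0.0050 × 110900 × 0.775199 = 429.8 m.

ΔE = 430 m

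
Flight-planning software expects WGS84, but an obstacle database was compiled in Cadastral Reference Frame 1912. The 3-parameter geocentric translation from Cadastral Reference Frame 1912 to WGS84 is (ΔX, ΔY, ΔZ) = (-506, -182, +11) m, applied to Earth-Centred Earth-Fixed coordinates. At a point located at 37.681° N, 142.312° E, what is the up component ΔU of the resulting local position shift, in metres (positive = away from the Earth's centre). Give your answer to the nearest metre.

The local up (radial) axis is (cos φ cos λ, cos φ sin λ, sin φ), giving ΔU = 316.906 − 88.060 + 6.724 = 235.57 m.

ΔU = 236 m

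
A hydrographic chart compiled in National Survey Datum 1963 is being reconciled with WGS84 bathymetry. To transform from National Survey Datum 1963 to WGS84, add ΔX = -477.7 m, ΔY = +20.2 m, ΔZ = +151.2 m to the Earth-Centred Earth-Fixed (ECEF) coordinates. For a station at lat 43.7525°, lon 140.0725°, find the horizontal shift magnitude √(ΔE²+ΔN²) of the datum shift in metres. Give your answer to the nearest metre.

At φ = 43.7525°, λ = 140.0725°: sin φ = 0.691545, cos φ = 0.722334, sin λ = 0.641818, cos λ = -0.766857.
ΔE = −sin λ·ΔX + cos λ·ΔY = −(0.641818)·(-477.7) + (-0.766857)·(20.2) = 291.11 m.
ΔN = −sin φ cos λ·ΔX − sin φ sin λ·ΔY + cos φ·ΔZ = −(0.691545)(-0.766857)(-477.7) − (0.691545)(0.641818)(20.2) + (0.722334)(151.2) = -153.08 m.
Horizontal magnitude = √(ΔE² + ΔN²) = √(291.11² + (-153.08)²) = 328.90 m.

329 m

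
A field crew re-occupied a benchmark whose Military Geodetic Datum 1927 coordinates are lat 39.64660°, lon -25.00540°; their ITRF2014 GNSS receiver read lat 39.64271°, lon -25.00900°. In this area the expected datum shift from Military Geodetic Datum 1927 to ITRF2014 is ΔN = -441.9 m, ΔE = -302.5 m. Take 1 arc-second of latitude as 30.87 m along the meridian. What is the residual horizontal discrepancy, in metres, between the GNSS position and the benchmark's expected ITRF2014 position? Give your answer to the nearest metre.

11 m

Observed coordinate differences: Δφ = -0.00389°, Δλ = -0.00360°.
Converting to metres (1° lat = 111132 m, cos φ = 0.769995): observed ΔN = -432.3 m, observed ΔE = -308.1 m.
Subtracting the expected shift leaves a residual of -432.3 − (-441.9) = 9.6 m north and -308.1 − (-302.5) = -5.6 m east.
Residual distance = √(9.6² + (-5.6)²) = 11.1 m.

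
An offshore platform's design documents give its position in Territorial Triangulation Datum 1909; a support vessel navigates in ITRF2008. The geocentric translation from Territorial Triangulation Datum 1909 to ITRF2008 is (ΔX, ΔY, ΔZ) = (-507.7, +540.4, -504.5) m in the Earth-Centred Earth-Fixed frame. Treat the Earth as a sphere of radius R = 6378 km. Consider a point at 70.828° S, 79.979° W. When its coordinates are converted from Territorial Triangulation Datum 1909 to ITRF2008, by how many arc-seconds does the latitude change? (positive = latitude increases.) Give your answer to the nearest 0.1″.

sin φ = -0.944537, cos φ = 0.328405, sin λ = -0.984744, cos λ = 0.174009.
North component: ΔN = −sin φ cos λ·ΔX − sin φ sin λ·ΔY + cos φ·ΔZ = −(-0.944537)(0.174009)(-507.7) − (-0.944537)(-0.984744)(540.4) + (0.328405)(-504.5) = -751.77 m.
1° of latitude spans πR/180 = 111317 m, so Δφ = -751.77 / 111317 × 3600 = -24.312″.

Δφ = -24.3″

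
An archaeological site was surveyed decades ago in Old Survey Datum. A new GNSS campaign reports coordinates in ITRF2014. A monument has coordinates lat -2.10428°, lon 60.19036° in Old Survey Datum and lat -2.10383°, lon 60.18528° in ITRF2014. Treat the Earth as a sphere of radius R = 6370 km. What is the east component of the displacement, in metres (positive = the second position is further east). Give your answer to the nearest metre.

ΔE = -564 m

Δφ = -2.10383° − -2.10428° = +0.00045°; Δλ = 60.18528° − 60.19036° = -0.00508°.
1° along a meridian = πR/180 = 111177 m.
ΔN = Δφ × 111177 = 50.0 m; ΔE = Δλ × 111177 × cos(-2.10428°) = -0.00508 × 111177 × 0.999326 = -564.4 m.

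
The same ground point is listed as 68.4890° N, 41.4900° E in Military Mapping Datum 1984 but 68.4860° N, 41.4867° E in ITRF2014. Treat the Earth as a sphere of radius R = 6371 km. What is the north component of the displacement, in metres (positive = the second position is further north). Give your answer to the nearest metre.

Δφ = 68.4860° − 68.4890° = -0.0030°; Δλ = 41.4867° − 41.4900° = -0.0033°.
1° along a meridian = πR/180 = 111195 m.
ΔN = Δφ × 111195 = -333.6 m; ΔE = Δλ × 111195 × cos(68.4890°) = -0.0033 × 111195 × 0.366680 = -134.6 m.

ΔN = -334 m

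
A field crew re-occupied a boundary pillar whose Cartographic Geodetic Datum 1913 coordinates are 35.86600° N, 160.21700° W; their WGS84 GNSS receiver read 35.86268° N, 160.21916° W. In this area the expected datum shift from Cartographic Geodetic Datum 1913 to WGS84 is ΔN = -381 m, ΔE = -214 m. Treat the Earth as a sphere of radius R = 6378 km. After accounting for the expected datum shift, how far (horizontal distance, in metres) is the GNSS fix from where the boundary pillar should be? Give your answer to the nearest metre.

Observed coordinate differences: Δφ = -0.00332°, Δλ = -0.00216°.
Converting to metres (1° lat = 111317 m, cos φ = 0.810389): observed ΔN = -369.6 m, observed ΔE = -194.9 m.
Subtracting the expected shift leaves a residual of -369.6 − (-381) = 11.4 m north and -194.9 − (-214) = 19.1 m east.
Residual distance = √(11.4² + 19.1²) = 22.3 m.

22 m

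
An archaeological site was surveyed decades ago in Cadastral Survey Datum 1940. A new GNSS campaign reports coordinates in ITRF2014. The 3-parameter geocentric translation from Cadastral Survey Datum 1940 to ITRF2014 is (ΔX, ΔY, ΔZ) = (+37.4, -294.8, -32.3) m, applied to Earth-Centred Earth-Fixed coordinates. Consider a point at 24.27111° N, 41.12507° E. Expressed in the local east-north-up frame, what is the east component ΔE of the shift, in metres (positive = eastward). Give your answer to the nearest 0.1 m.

At φ = 24.27111°, λ = 41.12507°: sin φ = 0.411055, cos φ = 0.911611, sin λ = 0.657705, cos λ = 0.753276.
ΔE = −sin λ·ΔX + cos λ·ΔY = −(0.657705)·(37.4) + (0.753276)·(-294.8) = -246.66 m.

ΔE = -246.7 m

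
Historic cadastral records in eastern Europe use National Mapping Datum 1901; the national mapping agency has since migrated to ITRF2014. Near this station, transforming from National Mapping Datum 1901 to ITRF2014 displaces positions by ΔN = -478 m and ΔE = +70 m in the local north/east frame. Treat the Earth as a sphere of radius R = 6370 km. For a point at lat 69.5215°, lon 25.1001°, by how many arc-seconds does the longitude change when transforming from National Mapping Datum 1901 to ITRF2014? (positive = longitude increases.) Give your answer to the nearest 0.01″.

At latitude 69.5215°, cos φ = 0.349856.
One radian of longitude at latitude φ spans R cos φ, so Δλ = ΔE / (R cos φ) = 70.0 / (6370000 × 0.349856) = 3.1410e-05 rad = 6.479″.

Δλ = 6.48″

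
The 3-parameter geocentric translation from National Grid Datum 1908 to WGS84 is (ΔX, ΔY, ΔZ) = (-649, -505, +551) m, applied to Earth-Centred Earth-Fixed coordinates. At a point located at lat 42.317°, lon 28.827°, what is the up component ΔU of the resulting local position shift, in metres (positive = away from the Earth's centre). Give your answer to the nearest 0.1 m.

The local up (radial) axis is (cos φ cos λ, cos φ sin λ, sin φ), giving ΔU = -420.423 − 180.047 + 370.951 = -229.52 m.

ΔU = -229.5 m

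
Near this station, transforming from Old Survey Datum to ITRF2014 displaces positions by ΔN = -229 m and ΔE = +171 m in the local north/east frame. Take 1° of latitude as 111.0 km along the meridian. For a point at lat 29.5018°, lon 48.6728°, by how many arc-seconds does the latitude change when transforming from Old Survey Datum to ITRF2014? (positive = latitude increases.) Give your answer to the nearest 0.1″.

Δφ = -7.4″

1° of latitude = 111.0 km, so Δφ = -229.0 / 111000 = -0.0020631° = -7.427″.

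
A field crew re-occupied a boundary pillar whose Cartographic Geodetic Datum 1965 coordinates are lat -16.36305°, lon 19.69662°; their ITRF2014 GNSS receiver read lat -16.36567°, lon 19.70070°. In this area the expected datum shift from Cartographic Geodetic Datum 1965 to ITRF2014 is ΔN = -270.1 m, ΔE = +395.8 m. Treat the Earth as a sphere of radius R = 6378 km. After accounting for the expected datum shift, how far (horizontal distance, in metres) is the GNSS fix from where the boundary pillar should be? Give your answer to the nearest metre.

45 m

Observed coordinate differences: Δφ = -0.00262°, Δλ = +0.00408°.
Converting to metres (1° lat = 111317 m, cos φ = 0.959496): observed ΔN = -291.7 m, observed ΔE = 435.8 m.
Subtracting the expected shift leaves a residual of -291.7 − (-270.1) = -21.6 m north and 435.8 − (395.8) = 40.0 m east.
Residual distance = √((-21.6)² + 40.0²) = 45.4 m.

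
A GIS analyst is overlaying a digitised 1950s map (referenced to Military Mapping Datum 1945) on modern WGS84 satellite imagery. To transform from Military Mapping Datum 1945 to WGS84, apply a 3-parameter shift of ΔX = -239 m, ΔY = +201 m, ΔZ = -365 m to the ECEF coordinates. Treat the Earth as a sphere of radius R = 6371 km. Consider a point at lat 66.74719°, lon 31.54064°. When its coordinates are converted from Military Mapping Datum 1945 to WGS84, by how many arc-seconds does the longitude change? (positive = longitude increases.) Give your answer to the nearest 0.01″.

sin φ = 0.918772, cos φ = 0.394789, sin λ = 0.523103, cos λ = 0.852269.
East component: ΔE = −sin λ·ΔX + cos λ·ΔY = −(0.523103)(-239) + (0.852269)(201) = 296.33 m.
1° of latitude spans πR/180 = 111195 m; at latitude φ, 1° of longitude spans that × cos φ = 43898.5 m, so Δλ = 296.33 / 43898.5 × 3600 = 24.301″.

Δλ = 24.30″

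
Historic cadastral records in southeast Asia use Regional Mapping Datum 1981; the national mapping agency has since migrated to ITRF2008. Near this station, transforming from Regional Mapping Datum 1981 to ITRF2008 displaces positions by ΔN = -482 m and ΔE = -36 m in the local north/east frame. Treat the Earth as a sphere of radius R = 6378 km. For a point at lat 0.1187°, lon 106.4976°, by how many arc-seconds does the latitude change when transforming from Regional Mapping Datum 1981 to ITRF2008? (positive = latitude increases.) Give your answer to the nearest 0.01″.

On a sphere of radius R, 1 rad of latitude = R, so Δφ = ΔN / R = -482.0 / 6378000 = -7.5572e-05 rad = -15.588″.

Δφ = -15.59″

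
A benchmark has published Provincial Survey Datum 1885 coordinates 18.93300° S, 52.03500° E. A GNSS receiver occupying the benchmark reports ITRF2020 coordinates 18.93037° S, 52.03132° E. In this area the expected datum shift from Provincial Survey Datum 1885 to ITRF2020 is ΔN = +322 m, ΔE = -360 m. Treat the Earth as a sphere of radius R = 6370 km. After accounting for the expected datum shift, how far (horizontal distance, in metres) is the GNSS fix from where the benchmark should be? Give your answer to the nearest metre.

40 m

Observed coordinate differences: Δφ = +0.00263°, Δλ = -0.00368°.
Converting to metres (1° lat = 111177 m, cos φ = 0.945899): observed ΔN = 292.4 m, observed ΔE = -387.0 m.
Subtracting the expected shift leaves a residual of 292.4 − (322) = -29.6 m north and -387.0 − (-360) = -27.0 m east.
Residual distance = √((-29.6)² + (-27.0)²) = 40.1 m.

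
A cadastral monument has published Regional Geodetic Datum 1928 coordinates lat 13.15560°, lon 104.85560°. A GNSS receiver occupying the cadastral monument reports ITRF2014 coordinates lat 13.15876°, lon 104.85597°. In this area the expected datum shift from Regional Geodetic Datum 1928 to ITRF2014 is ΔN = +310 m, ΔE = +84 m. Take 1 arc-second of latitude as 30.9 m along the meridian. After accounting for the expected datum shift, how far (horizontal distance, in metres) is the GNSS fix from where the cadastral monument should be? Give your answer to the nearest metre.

60 m

Observed coordinate differences: Δφ = +0.00316°, Δλ = +0.00037°.
Converting to metres (1° lat = 111240 m, cos φ = 0.973756): observed ΔN = 351.5 m, observed ΔE = 40.1 m.
Subtracting the expected shift leaves a residual of 351.5 − (310) = 41.5 m north and 40.1 − (84) = -43.9 m east.
Residual distance = √(41.5² + (-43.9)²) = 60.4 m.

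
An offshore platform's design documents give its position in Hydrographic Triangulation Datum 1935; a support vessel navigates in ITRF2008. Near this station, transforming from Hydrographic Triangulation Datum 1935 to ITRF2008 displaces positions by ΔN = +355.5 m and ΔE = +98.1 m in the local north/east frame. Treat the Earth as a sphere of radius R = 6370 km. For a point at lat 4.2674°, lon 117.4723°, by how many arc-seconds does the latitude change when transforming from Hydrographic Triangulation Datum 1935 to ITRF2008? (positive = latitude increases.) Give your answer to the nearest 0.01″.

Δφ = 11.51″

On a sphere of radius R, 1 rad of latitude = R, so Δφ = ΔN / R = 355.5 / 6370000 = 5.5808e-05 rad = 11.511″.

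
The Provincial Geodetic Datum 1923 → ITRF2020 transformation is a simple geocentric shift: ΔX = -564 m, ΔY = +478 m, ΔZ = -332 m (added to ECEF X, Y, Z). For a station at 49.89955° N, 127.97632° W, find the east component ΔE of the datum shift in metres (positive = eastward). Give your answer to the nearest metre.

At φ = 49.89955°, λ = -127.97632°: sin φ = 0.764916, cos φ = 0.644130, sin λ = -0.788265, cos λ = -0.615336.
ΔE = −sin λ·ΔX + cos λ·ΔY = −(-0.788265)·(-564) + (-0.615336)·(478) = -738.71 m.

ΔE = -739 m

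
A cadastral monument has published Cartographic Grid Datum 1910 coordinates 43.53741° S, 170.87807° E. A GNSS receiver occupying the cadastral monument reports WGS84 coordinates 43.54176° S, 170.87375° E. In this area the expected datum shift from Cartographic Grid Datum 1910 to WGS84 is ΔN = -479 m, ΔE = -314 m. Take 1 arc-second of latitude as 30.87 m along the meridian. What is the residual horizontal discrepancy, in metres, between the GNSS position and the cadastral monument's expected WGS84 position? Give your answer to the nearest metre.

Observed coordinate differences: Δφ = -0.00435°, Δλ = -0.00432°.
Converting to metres (1° lat = 111132 m, cos φ = 0.724925): observed ΔN = -483.4 m, observed ΔE = -348.0 m.
Subtracting the expected shift leaves a residual of -483.4 − (-479) = -4.4 m north and -348.0 − (-314) = -34.0 m east.
Residual distance = √((-4.4)² + (-34.0)²) = 34.3 m.

34 m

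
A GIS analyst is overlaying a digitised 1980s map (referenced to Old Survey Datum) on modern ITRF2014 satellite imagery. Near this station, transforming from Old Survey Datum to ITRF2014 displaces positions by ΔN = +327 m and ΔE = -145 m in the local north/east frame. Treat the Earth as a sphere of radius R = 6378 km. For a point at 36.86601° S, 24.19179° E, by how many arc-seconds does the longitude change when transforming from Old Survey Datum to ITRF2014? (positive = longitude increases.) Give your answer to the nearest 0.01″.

At latitude -36.86601°, cos φ = 0.800041.
One radian of longitude at latitude φ spans R cos φ, so Δλ = ΔE / (R cos φ) = -145.0 / (6378000 × 0.800041) = -2.8417e-05 rad = -5.861″.

Δλ = -5.86″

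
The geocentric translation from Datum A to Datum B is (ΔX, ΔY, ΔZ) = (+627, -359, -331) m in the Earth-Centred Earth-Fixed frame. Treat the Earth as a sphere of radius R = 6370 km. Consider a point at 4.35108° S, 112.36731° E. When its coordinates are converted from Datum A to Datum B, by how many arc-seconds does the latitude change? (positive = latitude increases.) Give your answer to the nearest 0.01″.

sin φ = -0.075868, cos φ = 0.997118, sin λ = 0.924763, cos λ = -0.380543.
North component: ΔN = −sin φ cos λ·ΔX − sin φ sin λ·ΔY + cos φ·ΔZ = −(-0.075868)(-0.380543)(627) − (-0.075868)(0.924763)(-359) + (0.997118)(-331) = -373.34 m.
1° of latitude spans πR/180 = 111177 m, so Δφ = -373.34 / 111177 × 3600 = -12.089″.

Δφ = -12.09″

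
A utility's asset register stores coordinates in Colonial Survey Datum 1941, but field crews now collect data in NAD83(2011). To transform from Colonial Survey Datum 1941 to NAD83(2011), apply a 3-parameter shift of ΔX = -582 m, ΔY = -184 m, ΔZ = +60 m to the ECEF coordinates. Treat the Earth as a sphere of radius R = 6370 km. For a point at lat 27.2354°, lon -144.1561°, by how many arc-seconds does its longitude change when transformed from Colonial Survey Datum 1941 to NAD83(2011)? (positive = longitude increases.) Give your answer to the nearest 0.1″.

Δλ = -7.0″

sin φ = 0.457647, cos φ = 0.889134, sin λ = -0.585579, cos λ = -0.810615.
East component: ΔE = −sin λ·ΔX + cos λ·ΔY = −(-0.585579)(-582) + (-0.810615)(-184) = -191.65 m.
1° of latitude spans πR/180 = 111177 m; at latitude φ, 1° of longitude spans that × cos φ = 98851.6 m, so Δλ = -191.65 / 98851.6 × 3600 = -6.980″.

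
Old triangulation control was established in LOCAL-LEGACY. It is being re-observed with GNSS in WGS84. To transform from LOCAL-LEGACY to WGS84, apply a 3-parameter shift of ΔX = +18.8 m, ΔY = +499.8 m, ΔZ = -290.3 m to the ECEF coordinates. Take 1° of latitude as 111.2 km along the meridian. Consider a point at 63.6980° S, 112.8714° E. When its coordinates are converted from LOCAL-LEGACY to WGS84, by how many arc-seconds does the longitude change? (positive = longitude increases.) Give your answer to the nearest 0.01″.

Δλ = -15.46″

sin φ = -0.896471, cos φ = 0.443102, sin λ = 0.921380, cos λ = -0.388664.
East component: ΔE = −sin λ·ΔX + cos λ·ΔY = −(0.921380)(18.8) + (-0.388664)(499.8) = -211.58 m.
1° of latitude spans 111200 m; at latitude φ, 1° of longitude spans that × cos φ = 49273.0 m, so Δλ = -211.58 / 49273.0 × 3600 = -15.458″.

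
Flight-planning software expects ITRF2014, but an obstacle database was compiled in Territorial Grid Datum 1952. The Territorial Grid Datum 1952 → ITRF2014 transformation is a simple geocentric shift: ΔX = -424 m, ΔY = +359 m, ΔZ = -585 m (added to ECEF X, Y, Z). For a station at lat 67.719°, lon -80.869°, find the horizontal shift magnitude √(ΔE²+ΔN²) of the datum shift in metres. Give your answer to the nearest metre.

399 m

At φ = 67.719°, λ = -80.869°: sin φ = 0.925335, cos φ = 0.379149, sin λ = -0.987328, cos λ = 0.158692.
ΔE = −sin λ·ΔX + cos λ·ΔY = −(-0.987328)·(-424) + (0.158692)·(359) = -361.66 m.
ΔN = −sin φ cos λ·ΔX − sin φ sin λ·ΔY + cos φ·ΔZ = −(0.925335)(0.158692)(-424) − (0.925335)(-0.987328)(359) + (0.379149)(-585) = 168.45 m.
Horizontal magnitude = √(ΔE² + ΔN²) = √((-361.66)² + 168.45²) = 398.96 m.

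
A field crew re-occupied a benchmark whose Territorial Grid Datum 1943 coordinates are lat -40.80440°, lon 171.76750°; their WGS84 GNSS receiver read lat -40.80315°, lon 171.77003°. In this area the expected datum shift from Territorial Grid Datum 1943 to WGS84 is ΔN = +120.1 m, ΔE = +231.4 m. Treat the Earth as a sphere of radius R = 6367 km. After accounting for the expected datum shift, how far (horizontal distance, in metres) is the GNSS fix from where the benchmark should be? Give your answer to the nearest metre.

Observed coordinate differences: Δφ = +0.00125°, Δλ = +0.00253°.
Converting to metres (1° lat = 111125 m, cos φ = 0.756945): observed ΔN = 138.9 m, observed ΔE = 212.8 m.
Subtracting the expected shift leaves a residual of 138.9 − (120.1) = 18.8 m north and 212.8 − (231.4) = -18.6 m east.
Residual distance = √(18.8² + (-18.6)²) = 26.4 m.

26 m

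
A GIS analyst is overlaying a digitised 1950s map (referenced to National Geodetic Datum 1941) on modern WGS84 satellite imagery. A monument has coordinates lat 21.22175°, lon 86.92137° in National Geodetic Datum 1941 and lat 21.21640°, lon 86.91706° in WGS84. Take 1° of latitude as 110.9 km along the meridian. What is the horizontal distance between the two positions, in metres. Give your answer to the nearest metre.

Δφ = 21.21640° − 21.22175° = -0.00535°; Δλ = 86.91706° − 86.92137° = -0.00431°.
ΔN = Δφ × 110900 = -593.3 m; ΔE = Δλ × 110900 × cos(21.22175°) = -0.00431 × 110900 × 0.932186 = -445.6 m.
Distance = √(ΔE² + ΔN²) = √((-445.6)² + (-593.3)²) = 742.0 m.

742 m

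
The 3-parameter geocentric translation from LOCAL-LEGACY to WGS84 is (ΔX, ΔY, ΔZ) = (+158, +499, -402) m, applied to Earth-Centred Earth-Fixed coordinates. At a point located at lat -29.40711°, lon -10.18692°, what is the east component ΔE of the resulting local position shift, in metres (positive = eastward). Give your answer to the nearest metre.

The local east axis at (φ, λ) is (−sin λ, cos λ, 0), so ΔE = −sin(-10.18692°)·158 + cos(-10.18692°)·499 = 519.08 m.

ΔE = 519 m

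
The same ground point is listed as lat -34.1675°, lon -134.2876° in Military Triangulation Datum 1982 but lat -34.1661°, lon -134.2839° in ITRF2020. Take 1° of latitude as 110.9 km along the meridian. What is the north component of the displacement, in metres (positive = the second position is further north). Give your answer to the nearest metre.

ΔN = 155 m

Δφ = -34.1661° − -34.1675° = +0.0014°; Δλ = -134.2839° − -134.2876° = +0.0037°.
ΔN = Δφ × 110900 = 155.3 m; ΔE = Δλ × 110900 × cos(-34.1675°) = +0.0037 × 110900 × 0.827399 = 339.5 m.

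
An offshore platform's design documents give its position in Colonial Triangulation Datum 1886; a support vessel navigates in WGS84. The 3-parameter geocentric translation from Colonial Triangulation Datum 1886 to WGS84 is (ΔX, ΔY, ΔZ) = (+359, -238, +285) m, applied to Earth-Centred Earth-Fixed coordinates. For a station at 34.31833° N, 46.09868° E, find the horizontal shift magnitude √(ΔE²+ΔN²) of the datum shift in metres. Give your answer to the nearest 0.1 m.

465.1 m

The local east axis at (φ, λ) is (−sin λ, cos λ, 0), so ΔE = −sin(46.09868°)·359 + cos(46.09868°)·(-238) = -423.71 m.
The local north axis is (−sin φ cos λ, −sin φ sin λ, cos φ), giving ΔN = -140.348 + 96.683 + 235.387 = 191.72 m.
Horizontal magnitude = √(ΔE² + ΔN²) = √((-423.71)² + 191.72²) = 465.06 m.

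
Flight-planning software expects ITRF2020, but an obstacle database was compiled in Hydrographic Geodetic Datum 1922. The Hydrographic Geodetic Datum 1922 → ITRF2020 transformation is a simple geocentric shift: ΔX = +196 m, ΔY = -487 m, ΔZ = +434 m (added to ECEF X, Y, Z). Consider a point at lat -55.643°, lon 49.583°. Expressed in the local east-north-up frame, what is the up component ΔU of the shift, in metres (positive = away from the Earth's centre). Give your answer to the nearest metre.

ΔU = -496 m

At φ = -55.643°, λ = 49.583°: sin φ = -0.825537, cos φ = 0.564348, sin λ = 0.761346, cos λ = 0.648346.
ΔU = cos φ cos λ·ΔX + cos φ sin λ·ΔY + sin φ·ΔZ = (0.564348)(0.648346)(196) + (0.564348)(0.761346)(-487) + (-0.825537)(434) = -495.81 m.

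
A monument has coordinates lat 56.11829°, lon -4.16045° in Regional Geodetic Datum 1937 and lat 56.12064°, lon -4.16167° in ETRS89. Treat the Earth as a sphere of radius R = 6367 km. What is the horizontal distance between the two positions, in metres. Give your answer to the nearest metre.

Δφ = 56.12064° − 56.11829° = +0.00235°; Δλ = -4.16167° − -4.16045° = -0.00122°.
1° along a meridian = πR/180 = 111125 m.
ΔN = Δφ × 111125 = 261.1 m; ΔE = Δλ × 111125 × cos(56.11829°) = -0.00122 × 111125 × 0.557480 = -75.6 m.
Distance = √(ΔE² + ΔN²) = √((-75.6)² + 261.1²) = 271.9 m.

272 m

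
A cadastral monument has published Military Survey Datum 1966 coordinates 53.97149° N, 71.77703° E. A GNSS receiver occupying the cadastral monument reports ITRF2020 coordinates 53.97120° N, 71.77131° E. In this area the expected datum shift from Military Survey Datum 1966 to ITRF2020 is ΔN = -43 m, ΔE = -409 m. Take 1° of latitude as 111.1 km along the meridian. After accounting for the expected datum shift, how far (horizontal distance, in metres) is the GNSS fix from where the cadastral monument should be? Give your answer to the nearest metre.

37 m

Observed coordinate differences: Δφ = -0.00029°, Δλ = -0.00572°.
Converting to metres (1° lat = 111100 m, cos φ = 0.588188): observed ΔN = -32.2 m, observed ΔE = -373.8 m.
Subtracting the expected shift leaves a residual of -32.2 − (-43) = 10.8 m north and -373.8 − (-409) = 35.2 m east.
Residual distance = √(10.8² + 35.2²) = 36.8 m.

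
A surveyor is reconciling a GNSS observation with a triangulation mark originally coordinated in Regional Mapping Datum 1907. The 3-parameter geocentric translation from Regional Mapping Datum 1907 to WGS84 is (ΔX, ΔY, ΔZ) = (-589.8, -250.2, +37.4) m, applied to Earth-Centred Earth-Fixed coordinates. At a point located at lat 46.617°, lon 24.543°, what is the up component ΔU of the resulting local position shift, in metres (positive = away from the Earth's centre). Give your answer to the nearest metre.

ΔU = -413 m

At φ = 46.617°, λ = 24.543°: sin φ = 0.726779, cos φ = 0.686872, sin λ = 0.415376, cos λ = 0.909650.
ΔU = cos φ cos λ·ΔX + cos φ sin λ·ΔY + sin φ·ΔZ = (0.686872)(0.909650)(-589.8) + (0.686872)(0.415376)(-250.2) + (0.726779)(37.4) = -412.72 m.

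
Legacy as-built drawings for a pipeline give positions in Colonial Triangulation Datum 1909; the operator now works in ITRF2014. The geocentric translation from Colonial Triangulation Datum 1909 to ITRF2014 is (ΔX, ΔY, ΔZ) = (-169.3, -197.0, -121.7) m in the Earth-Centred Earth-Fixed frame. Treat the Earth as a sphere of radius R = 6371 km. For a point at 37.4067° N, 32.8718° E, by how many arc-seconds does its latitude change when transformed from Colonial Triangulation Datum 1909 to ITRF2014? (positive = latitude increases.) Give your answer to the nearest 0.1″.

Δφ = 1.8″

sin φ = 0.607469, cos φ = 0.794344, sin λ = 0.542761, cos λ = 0.839887.
North component: ΔN = −sin φ cos λ·ΔX − sin φ sin λ·ΔY + cos φ·ΔZ = −(0.607469)(0.839887)(-169.3) − (0.607469)(0.542761)(-197.0) + (0.794344)(-121.7) = 54.66 m.
1° of latitude spans πR/180 = 111195 m, so Δφ = 54.66 / 111195 × 3600 = 1.770″.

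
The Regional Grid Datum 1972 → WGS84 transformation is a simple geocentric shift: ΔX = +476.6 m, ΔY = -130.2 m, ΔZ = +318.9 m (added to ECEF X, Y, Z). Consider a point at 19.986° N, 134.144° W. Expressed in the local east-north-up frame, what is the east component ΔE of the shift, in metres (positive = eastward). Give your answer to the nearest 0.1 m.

ΔE = 432.7 m

At φ = 19.986°, λ = -134.144°: sin φ = 0.341791, cos φ = 0.939776, sin λ = -0.717592, cos λ = -0.696464.
ΔE = −sin λ·ΔX + cos λ·ΔY = −(-0.717592)·(476.6) + (-0.696464)·(-130.2) = 432.68 m.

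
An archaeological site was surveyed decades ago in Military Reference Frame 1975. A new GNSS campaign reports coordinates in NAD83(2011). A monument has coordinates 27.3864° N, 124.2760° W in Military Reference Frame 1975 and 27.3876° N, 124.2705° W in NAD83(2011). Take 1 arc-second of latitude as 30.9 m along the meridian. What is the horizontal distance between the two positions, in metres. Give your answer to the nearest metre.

559 m

Δφ = 27.3876° − 27.3864° = +0.0012°; Δλ = -124.2705° − -124.2760° = +0.0055°.
1° of latitude = 3600 × 30.90 = 111240 m.
ΔN = Δφ × 111240 = 133.5 m; ΔE = Δλ × 111240 × cos(27.3864°) = +0.0055 × 111240 × 0.887925 = 543.3 m.
Distance = √(ΔE² + ΔN²) = √(543.3² + 133.5²) = 559.4 m.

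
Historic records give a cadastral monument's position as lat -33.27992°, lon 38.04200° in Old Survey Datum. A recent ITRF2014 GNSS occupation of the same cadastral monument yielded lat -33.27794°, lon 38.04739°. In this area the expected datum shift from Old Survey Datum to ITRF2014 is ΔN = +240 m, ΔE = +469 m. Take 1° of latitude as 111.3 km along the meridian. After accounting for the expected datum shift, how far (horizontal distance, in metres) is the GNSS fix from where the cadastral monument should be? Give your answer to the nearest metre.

38 m

Observed coordinate differences: Δφ = +0.00198°, Δλ = +0.00539°.
Converting to metres (1° lat = 111300 m, cos φ = 0.836000): observed ΔN = 220.4 m, observed ΔE = 501.5 m.
Subtracting the expected shift leaves a residual of 220.4 − (240) = -19.6 m north and 501.5 − (469) = 32.5 m east.
Residual distance = √((-19.6)² + 32.5²) = 38.0 m.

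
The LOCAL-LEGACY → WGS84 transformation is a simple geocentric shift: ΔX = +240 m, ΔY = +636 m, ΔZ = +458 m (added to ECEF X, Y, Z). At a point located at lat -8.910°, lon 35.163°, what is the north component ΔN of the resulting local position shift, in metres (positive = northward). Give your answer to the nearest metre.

ΔN = 540 m

At φ = -8.910°, λ = 35.163°: sin φ = -0.154883, cos φ = 0.987933, sin λ = 0.575905, cos λ = 0.817517.
ΔN = −sin φ cos λ·ΔX − sin φ sin λ·ΔY + cos φ·ΔZ = −(-0.154883)(0.817517)(240) − (-0.154883)(0.575905)(636) + (0.987933)(458) = 539.59 m.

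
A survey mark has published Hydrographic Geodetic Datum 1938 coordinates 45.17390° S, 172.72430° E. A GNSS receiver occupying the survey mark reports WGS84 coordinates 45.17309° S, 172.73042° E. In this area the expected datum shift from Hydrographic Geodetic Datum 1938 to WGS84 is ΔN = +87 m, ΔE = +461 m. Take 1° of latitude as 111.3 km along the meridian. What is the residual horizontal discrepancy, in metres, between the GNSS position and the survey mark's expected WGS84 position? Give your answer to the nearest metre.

19 m

Observed coordinate differences: Δφ = +0.00081°, Δλ = +0.00612°.
Converting to metres (1° lat = 111300 m, cos φ = 0.704957): observed ΔN = 90.2 m, observed ΔE = 480.2 m.
Subtracting the expected shift leaves a residual of 90.2 − (87) = 3.2 m north and 480.2 − (461) = 19.2 m east.
Residual distance = √(3.2² + 19.2²) = 19.4 m.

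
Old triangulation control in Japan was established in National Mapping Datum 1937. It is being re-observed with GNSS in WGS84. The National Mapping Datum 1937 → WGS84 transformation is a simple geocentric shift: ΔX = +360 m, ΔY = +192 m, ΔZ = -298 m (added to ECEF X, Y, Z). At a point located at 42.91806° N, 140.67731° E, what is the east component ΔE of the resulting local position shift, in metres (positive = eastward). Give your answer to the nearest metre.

At φ = 42.91806°, λ = 140.67731°: sin φ = 0.680952, cos φ = 0.732328, sin λ = 0.633687, cos λ = -0.773589.
ΔE = −sin λ·ΔX + cos λ·ΔY = −(0.633687)·(360) + (-0.773589)·(192) = -376.66 m.

ΔE = -377 m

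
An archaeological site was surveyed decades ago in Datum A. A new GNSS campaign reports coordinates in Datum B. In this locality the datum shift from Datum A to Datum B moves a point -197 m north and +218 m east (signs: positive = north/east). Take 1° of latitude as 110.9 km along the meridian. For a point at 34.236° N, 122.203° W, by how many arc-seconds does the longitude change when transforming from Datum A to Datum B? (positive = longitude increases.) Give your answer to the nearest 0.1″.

At latitude 34.236°, cos φ = 0.826727.
1° of longitude at this latitude = 110.9 × cos φ = 91.68 km, so Δλ = 218.0 / 91684.1 = 0.0023777° = 8.560″.

Δλ = 8.6″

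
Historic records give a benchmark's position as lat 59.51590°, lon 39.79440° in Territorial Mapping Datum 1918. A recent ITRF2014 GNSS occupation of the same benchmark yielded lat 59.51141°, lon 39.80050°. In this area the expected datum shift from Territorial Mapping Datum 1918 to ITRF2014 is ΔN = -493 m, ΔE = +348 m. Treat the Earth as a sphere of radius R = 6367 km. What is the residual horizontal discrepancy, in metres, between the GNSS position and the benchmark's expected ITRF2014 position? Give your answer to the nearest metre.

7 m

Observed coordinate differences: Δφ = -0.00449°, Δλ = +0.00610°.
Converting to metres (1° lat = 111125 m, cos φ = 0.507299): observed ΔN = -499.0 m, observed ΔE = 343.9 m.
Subtracting the expected shift leaves a residual of -499.0 − (-493) = -6.0 m north and 343.9 − (348) = -4.1 m east.
Residual distance = √((-6.0)² + (-4.1)²) = 7.2 m.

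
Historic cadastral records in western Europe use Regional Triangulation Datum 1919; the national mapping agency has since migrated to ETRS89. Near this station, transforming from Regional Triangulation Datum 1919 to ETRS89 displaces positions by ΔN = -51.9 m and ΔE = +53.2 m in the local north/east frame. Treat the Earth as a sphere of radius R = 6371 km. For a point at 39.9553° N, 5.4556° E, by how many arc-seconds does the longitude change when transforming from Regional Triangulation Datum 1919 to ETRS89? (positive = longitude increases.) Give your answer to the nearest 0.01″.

Δλ = 2.25″

At latitude 39.9553°, cos φ = 0.766546.
One radian of longitude at latitude φ spans R cos φ, so Δλ = ΔE / (R cos φ) = 53.2 / (6371000 × 0.766546) = 1.0893e-05 rad = 2.247″.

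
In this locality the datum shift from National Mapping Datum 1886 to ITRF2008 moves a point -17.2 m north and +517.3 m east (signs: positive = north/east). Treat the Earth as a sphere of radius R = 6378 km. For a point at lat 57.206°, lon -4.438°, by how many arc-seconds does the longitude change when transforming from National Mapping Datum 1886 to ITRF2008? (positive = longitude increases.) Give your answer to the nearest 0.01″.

At latitude 57.206°, cos φ = 0.541620.
One radian of longitude at latitude φ spans R cos φ, so Δλ = ΔE / (R cos φ) = 517.3 / (6378000 × 0.541620) = 1.4975e-04 rad = 30.888″.

Δλ = 30.89″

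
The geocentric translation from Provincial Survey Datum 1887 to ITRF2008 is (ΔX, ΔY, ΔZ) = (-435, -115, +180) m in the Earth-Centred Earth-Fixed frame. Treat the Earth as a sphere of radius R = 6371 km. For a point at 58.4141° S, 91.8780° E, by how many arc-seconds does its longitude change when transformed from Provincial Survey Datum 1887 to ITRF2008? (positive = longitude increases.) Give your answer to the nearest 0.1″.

sin φ = -0.851856, cos φ = 0.523776, sin λ = 0.999463, cos λ = -0.032771.
East component: ΔE = −sin λ·ΔX + cos λ·ΔY = −(0.999463)(-435) + (-0.032771)(-115) = 438.54 m.
1° of latitude spans πR/180 = 111195 m; at latitude φ, 1° of longitude spans that × cos φ = 58241.3 m, so Δλ = 438.54 / 58241.3 × 3600 = 27.107″.

Δλ = 27.1″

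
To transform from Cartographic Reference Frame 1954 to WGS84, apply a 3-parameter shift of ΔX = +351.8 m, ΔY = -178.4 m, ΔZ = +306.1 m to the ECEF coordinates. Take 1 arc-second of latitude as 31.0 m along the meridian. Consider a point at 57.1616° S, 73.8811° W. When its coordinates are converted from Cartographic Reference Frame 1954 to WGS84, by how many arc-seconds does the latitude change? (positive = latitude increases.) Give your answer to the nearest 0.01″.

Δφ = 12.65″

sin φ = -0.840203, cos φ = 0.542271, sin λ = -0.960688, cos λ = 0.277632.
North component: ΔN = −sin φ cos λ·ΔX − sin φ sin λ·ΔY + cos φ·ΔZ = −(-0.840203)(0.277632)(351.8) − (-0.840203)(-0.960688)(-178.4) + (0.542271)(306.1) = 392.05 m.
1° of latitude spans 3600 × 31.00 = 111600 m, so Δφ = 392.05 / 111600 × 3600 = 12.647″.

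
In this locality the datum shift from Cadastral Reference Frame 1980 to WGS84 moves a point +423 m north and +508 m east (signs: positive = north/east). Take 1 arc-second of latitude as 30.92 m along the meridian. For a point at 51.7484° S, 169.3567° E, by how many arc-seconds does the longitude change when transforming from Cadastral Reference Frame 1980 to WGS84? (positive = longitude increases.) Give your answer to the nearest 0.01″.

Δλ = 26.54″

At latitude -51.7484°, cos φ = 0.619116.
1″ of longitude at this latitude = 30.92 × cos φ = 19.1431 m, so Δλ = 508.0 / 19.1431 = 26.537″.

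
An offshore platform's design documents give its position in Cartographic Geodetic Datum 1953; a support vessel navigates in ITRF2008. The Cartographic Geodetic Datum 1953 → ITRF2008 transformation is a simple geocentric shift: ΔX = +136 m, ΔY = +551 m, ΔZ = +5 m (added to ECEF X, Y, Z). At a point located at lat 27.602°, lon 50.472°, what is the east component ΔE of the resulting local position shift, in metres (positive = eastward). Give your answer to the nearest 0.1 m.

At φ = 27.602°, λ = 50.472°: sin φ = 0.463327, cos φ = 0.886187, sin λ = 0.771314, cos λ = 0.636455.
ΔE = −sin λ·ΔX + cos λ·ΔY = −(0.771314)·(136) + (0.636455)·(551) = 245.79 m.

ΔE = 245.8 m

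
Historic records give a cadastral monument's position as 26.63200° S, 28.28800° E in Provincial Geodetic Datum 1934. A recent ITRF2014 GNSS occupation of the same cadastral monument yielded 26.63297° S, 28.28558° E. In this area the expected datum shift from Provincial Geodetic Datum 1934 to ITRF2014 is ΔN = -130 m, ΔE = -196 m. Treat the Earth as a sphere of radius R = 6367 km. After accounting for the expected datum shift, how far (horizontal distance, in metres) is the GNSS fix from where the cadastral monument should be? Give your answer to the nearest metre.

50 m

Observed coordinate differences: Δφ = -0.00097°, Δλ = -0.00242°.
Converting to metres (1° lat = 111125 m, cos φ = 0.893904): observed ΔN = -107.8 m, observed ΔE = -240.4 m.
Subtracting the expected shift leaves a residual of -107.8 − (-130) = 22.2 m north and -240.4 − (-196) = -44.4 m east.
Residual distance = √(22.2² + (-44.4)²) = 49.6 m.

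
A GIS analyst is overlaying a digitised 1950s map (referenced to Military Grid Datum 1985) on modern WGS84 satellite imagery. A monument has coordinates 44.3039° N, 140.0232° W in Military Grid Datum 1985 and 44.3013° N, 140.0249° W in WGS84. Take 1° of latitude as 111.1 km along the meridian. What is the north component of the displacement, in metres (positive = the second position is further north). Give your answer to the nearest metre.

ΔN = -289 m

Δφ = 44.3013° − 44.3039° = -0.0026°; Δλ = -140.0249° − -140.0232° = -0.0017°.
ΔN = Δφ × 111100 = -288.9 m; ΔE = Δλ × 111100 × cos(44.3039°) = -0.0017 × 111100 × 0.715645 = -135.2 m.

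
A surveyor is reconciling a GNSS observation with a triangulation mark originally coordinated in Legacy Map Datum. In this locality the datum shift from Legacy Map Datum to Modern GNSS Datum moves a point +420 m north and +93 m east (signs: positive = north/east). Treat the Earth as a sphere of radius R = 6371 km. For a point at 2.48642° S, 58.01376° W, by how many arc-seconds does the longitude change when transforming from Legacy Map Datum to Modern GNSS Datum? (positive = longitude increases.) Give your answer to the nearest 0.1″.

At latitude -2.48642°, cos φ = 0.999059.
One radian of longitude at latitude φ spans R cos φ, so Δλ = ΔE / (R cos φ) = 93.0 / (6371000 × 0.999059) = 1.4611e-05 rad = 3.014″.

Δλ = 3.0″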